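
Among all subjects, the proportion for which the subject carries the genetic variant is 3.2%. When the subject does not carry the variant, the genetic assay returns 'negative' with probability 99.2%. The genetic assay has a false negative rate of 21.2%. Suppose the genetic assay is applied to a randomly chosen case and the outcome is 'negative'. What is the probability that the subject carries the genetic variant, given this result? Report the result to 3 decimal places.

P(H | E) ≈ 0.007

Write H for 'the subject carries the genetic variant'. Prior odds H:¬H = 0.032/0.968 = 0.033058. For the 'negative' outcome, the likelihood ratio is 0.212/0.992 = 0.21371.
Posterior odds = 0.033058 × 0.21371 = 0.0070648, so P(H|E) = 0.0070648/(1+0.0070648) = 0.007.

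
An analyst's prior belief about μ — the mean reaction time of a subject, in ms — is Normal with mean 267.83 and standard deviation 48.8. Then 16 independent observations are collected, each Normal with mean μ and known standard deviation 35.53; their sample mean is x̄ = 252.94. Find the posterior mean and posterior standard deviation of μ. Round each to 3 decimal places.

Posterior mean ≈ 253.417; posterior SD ≈ 8.739

With known σ, the Normal prior is conjugate. Weight on the data is w = (n/σ²)/(n/σ² + 1/τ₀²) = 0.0126745/(0.0126745+0.00041991) = 0.96793.
Posterior mean = w·x̄ + (1−w)·μ₀ = 0.96793·252.94 + 0.032068·267.83 = 253.417. Posterior variance = 1/(0.0126745+0.00041991) = 76.3687, so SD = 8.739.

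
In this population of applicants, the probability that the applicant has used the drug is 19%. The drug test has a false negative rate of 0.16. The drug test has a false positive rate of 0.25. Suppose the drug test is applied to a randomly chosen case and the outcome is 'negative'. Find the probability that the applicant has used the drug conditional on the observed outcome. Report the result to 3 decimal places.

P(H | E) ≈ 0.048

Write H for 'the applicant has used the drug'. Prior odds H:¬H = 0.19/0.81 = 0.23457. For the 'negative' outcome, the likelihood ratio is 0.16/0.75 = 0.21333.
Posterior odds = 0.23457 × 0.21333 = 0.050041, so P(H|E) = 0.050041/(1+0.050041) = 0.048.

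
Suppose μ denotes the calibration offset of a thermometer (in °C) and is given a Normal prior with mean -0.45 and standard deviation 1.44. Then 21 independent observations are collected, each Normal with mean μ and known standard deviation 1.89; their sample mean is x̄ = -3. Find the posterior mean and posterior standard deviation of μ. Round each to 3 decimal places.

Posterior mean ≈ -2.807; posterior SD ≈ 0.396

Prior precision 1/τ₀² = 1/1.44² = 0.482253; data precision n/σ² = 21/1.89² = 5.87889.
Posterior precision = 0.482253 + 5.87889 = 6.36115, giving posterior SD = 1/√6.36115 = 0.396.
Posterior mean = (0.482253·-0.45 + 5.87889·-3) / 6.36115 = -2.807.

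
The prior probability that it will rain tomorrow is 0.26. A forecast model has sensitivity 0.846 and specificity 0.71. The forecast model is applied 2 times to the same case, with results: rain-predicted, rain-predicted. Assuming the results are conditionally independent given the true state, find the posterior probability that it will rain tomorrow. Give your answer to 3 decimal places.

Posterior P(H) ≈ 0.749

With H the event that it will rain tomorrow, the joint likelihood of the observed sequence is P(data|H) = 0.846·0.846 = 0.71572 and P(data|¬H) = 0.29·0.29 = 0.084100.
Bayes: P(H|data) = 0.26·0.71572 / (0.26·0.71572 + 0.74·0.084100) = 0.18609/0.24832 = 0.7494.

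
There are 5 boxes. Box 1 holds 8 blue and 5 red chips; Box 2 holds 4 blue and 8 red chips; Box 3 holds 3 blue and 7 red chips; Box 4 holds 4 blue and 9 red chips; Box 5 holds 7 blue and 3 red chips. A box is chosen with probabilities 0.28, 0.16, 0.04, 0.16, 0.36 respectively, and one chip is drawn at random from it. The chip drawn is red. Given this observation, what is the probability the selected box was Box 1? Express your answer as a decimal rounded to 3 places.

Posterior probability ≈ 0.234

Tabulate prior·likelihood by source: [1] prior 0.28, lik 0.3846, product 0.1077; [2] prior 0.16, lik 0.6667, product 0.1067; [3] prior 0.04, lik 0.7, product 0.02800; [4] prior 0.16, lik 0.6923, product 0.1108; [5] prior 0.36, lik 0.3, product 0.1080.
Normalizing constant = 0.46113; the posterior for Box 1 is its product over the sum, 0.1077/0.46113 = 0.234.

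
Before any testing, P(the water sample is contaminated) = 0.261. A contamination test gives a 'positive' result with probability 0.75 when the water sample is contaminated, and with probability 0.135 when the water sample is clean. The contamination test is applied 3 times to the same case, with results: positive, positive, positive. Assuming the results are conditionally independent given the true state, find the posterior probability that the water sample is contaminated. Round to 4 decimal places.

Let H be the event that the water sample is contaminated; start with P(H) = 0.261. P('positive'|H) = 0.75, P('positive'|¬H) = 0.135.
Update on result 1 ('positive'): P(H) ← 0.75·0.2610 / (0.75·0.2610 + 0.135·0.7390) = 0.19575/0.29552 = 0.6624.
Update on result 2 ('positive'): P(H) ← 0.75·0.6624 / (0.75·0.6624 + 0.135·0.3376) = 0.49680/0.54238 = 0.9160.
Update on result 3 ('positive'): P(H) ← 0.75·0.9160 / (0.75·0.9160 + 0.135·0.0840) = 0.68698/0.69832 = 0.9838.

Posterior P(H) ≈ 0.9838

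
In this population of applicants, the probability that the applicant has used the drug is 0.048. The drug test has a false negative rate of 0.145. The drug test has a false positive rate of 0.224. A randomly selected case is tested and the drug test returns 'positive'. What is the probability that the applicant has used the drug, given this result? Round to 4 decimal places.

Write H for 'the applicant has used the drug'. Prior odds H:¬H = 0.048/0.952 = 0.050420. For the 'positive' outcome, the likelihood ratio is 0.855/0.224 = 3.8170.
Posterior odds = 0.050420 × 3.8170 = 0.19245, so P(H|E) = 0.19245/(1+0.19245) = 0.1614.

P(H | E) ≈ 0.1614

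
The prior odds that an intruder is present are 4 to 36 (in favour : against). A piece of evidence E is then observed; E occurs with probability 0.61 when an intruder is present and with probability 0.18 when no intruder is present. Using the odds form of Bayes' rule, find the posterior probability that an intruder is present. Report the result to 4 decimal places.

Posterior probability ≈ 0.2735

Prior odds = 4/36 = 0.11111.
Likelihood ratio for E = 0.61/0.18 = 3.3889.
Posterior odds = prior odds × LR = 0.37654.
Posterior probability = odds/(1+odds) = 0.37654/1.3765 = 0.2735.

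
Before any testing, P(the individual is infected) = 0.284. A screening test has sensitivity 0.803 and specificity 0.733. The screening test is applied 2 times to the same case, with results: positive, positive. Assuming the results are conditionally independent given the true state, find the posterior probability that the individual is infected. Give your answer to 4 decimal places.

With H the event that the individual is infected, the joint likelihood of the observed sequence is P(data|H) = 0.803·0.803 = 0.64481 and P(data|¬H) = 0.267·0.267 = 0.071289.
Bayes: P(H|data) = 0.284·0.64481 / (0.284·0.64481 + 0.716·0.071289) = 0.18313/0.23417 = 0.7820.

Posterior P(H) ≈ 0.7820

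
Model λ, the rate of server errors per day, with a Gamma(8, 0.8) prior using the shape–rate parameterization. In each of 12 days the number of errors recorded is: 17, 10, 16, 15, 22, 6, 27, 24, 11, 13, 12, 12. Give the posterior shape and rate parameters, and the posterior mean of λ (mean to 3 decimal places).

The Poisson likelihood adds the total count to the shape and the number of exposure periods to the rate. Here ∑xᵢ = 185 and n = 12, so shape 8→193 and rate 0.8→12.8.
Posterior mean = shape/rate = 193/12.8 = 15.078.

Posterior: Gamma(shape=193, rate=12.8); mean ≈ 15.078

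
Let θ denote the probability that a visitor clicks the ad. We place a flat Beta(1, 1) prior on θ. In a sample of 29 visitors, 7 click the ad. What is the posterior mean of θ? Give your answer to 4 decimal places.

Posterior mean ≈ 0.2581

Observing 7 successes and 22 failures updates Beta(1, 1) by adding the success and failure counts to the two shape parameters: α = 1+7 = 8, β = 1+22 = 23.
Posterior mean = α/(α+β) = 8/31 = 0.2581.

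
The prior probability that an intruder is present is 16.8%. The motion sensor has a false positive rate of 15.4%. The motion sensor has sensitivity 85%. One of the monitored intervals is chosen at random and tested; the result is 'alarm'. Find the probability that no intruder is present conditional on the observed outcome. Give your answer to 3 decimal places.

Let H be the event that an intruder is present. P(H) = 0.168, so P(¬H) = 0.832. With E the 'alarm' result, P(E|H) = 0.85 and P(E|¬H) = 0.154.
P(E) = 0.85·0.168 + 0.154·0.832 = 0.14280 + 0.12813 = 0.27093.
By Bayes' theorem, P(H|E) = 0.14280 / 0.27093 = 0.527. Hence P(¬H|E) = 1 − 0.527 = 0.473.

P(¬H | E) ≈ 0.473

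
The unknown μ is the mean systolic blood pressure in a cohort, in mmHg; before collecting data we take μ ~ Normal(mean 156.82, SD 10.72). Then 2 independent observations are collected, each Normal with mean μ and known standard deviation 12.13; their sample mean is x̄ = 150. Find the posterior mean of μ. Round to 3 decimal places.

Posterior mean ≈ 152.662

Prior precision 1/τ₀² = 1/10.72² = 0.00870183; data precision n/σ² = 2/12.13² = 0.0135928.
Posterior precision = 0.00870183 + 0.0135928 = 0.0222946.
Posterior mean = (0.00870183·156.82 + 0.0135928·150) / 0.0222946 = 152.662.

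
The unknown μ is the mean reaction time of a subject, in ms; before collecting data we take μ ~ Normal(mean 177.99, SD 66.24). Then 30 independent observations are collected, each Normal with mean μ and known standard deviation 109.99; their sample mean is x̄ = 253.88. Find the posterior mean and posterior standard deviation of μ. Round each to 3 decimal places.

With known σ, the Normal prior is conjugate. Weight on the data is w = (n/σ²)/(n/σ² + 1/τ₀²) = 0.00247979/(0.00247979+0.00022791) = 0.91583.
Posterior mean = w·x̄ + (1−w)·μ₀ = 0.91583·253.88 + 0.084170·177.99 = 247.492. Posterior variance = 1/(0.00247979+0.00022791) = 369.317, so SD = 19.218.

Posterior mean ≈ 247.492; posterior SD ≈ 19.218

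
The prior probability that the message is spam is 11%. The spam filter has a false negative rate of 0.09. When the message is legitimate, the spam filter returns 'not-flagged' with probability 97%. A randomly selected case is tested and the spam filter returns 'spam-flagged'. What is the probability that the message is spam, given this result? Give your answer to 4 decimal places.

P(H | E) ≈ 0.7894

Let H be the event that the message is spam. P(H) = 0.11, so P(¬H) = 0.89. With E the 'spam-flagged' result, P(E|H) = 0.91 and P(E|¬H) = 0.03.
P(E) = 0.91·0.11 + 0.03·0.89 = 0.10010 + 0.026700 = 0.12680.
By Bayes' theorem, P(H|E) = 0.10010 / 0.12680 = 0.7894.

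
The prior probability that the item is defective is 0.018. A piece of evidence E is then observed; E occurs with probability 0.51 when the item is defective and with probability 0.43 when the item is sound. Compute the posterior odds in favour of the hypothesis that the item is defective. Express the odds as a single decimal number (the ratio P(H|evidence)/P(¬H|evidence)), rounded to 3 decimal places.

Prior odds = 0.018/(1−0.018) = 0.018330.
Likelihood ratio for E = 0.51/0.43 = 1.1860.
Posterior odds = prior odds × LR = 0.021740.

Posterior odds ≈ 0.022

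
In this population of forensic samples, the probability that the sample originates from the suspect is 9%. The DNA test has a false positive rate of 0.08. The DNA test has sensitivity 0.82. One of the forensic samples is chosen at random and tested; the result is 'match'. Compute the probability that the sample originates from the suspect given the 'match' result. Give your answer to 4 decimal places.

P(H | E) ≈ 0.5034

Let H be the event that the sample originates from the suspect. P(H) = 0.09, so P(¬H) = 0.91. With E the 'match' result, P(E|H) = 0.82 and P(E|¬H) = 0.08.
P(E) = 0.82·0.09 + 0.08·0.91 = 0.073800 + 0.072800 = 0.14660.
By Bayes' theorem, P(H|E) = 0.073800 / 0.14660 = 0.5034.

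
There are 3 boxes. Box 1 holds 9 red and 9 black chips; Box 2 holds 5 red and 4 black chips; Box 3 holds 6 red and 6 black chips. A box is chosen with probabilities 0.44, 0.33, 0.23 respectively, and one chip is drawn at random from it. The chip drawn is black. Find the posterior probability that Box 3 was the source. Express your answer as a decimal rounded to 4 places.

Posterior probability ≈ 0.2388

P(black|Box 1) = 0.5; P(black|Box 2) = 0.4444; P(black|Box 3) = 0.5.
Prior × likelihood for each source: 0.44·0.5=0.2200, 0.33·0.4444=0.1467, 0.23·0.5=0.1150. Summing gives P(black) = 0.48167.
P(Box 3 | black) = 0.1150 / 0.48167 = 0.2388.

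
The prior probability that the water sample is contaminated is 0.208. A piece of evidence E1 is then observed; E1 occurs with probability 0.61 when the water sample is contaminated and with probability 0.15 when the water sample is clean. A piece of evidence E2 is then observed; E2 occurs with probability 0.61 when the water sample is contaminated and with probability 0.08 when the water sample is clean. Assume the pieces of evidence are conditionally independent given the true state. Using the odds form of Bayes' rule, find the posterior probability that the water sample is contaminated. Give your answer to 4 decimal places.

Posterior probability ≈ 0.8906

Prior odds = 0.208/(1−0.208) = 0.26263. In log-odds, ln(0.26263) = -1.3370.
Add log likelihood ratios: ln(4.0667) + ln(7.6250) = 3.4343.
Posterior log-odds = 2.0972, so posterior odds = exp(2.0972) = 8.1436. Converting, P(H|E) = 8.1436/9.1436 = 0.8906.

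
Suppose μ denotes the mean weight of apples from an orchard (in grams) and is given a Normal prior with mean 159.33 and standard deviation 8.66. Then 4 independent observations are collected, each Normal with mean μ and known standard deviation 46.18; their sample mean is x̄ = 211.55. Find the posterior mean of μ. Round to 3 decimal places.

With known σ, the Normal prior is conjugate. Weight on the data is w = (n/σ²)/(n/σ² + 1/τ₀²) = 0.00187565/(0.00187565+0.0133341) = 0.12332.
Posterior mean = w·x̄ + (1−w)·μ₀ = 0.12332·211.55 + 0.87668·159.33 = 165.770.

Posterior mean ≈ 165.770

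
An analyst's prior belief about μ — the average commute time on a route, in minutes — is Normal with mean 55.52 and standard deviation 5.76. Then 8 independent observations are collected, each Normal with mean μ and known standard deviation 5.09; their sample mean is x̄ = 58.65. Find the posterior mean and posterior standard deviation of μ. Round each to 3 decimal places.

Posterior mean ≈ 58.372; posterior SD ≈ 1.718

With known σ, the Normal prior is conjugate. Weight on the data is w = (n/σ²)/(n/σ² + 1/τ₀²) = 0.308784/(0.308784+0.0301408) = 0.91107.
Posterior mean = w·x̄ + (1−w)·μ₀ = 0.91107·58.65 + 0.088931·55.52 = 58.372. Posterior variance = 1/(0.308784+0.0301408) = 2.95051, so SD = 1.718.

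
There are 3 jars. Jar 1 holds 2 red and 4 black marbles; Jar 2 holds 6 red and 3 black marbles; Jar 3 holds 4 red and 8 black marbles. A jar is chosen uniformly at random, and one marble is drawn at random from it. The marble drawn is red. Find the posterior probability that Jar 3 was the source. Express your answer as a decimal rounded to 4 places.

Posterior probability ≈ 0.2500

P(red|Jar 1) = 0.3333; P(red|Jar 2) = 0.6667; P(red|Jar 3) = 0.3333.
Prior × likelihood for each source: 0.333333·0.3333=0.1111, 0.333333·0.6667=0.2222, 0.333333·0.3333=0.1111. Summing gives P(red) = 0.44444.
P(Jar 3 | red) = 0.1111 / 0.44444 = 0.2500.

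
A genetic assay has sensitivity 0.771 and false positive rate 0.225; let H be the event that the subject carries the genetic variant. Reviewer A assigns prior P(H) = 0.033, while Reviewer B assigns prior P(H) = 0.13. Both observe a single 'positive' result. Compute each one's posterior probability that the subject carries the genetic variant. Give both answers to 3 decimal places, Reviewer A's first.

P('+'|H) = 0.771, P('+'|¬H) = 0.225.
Reviewer A: numerator 0.771·0.033 = 0.025443; evidence = 0.025443+0.225·0.967 = 0.24302; posterior = 0.105.
Reviewer B: numerator 0.771·0.13 = 0.10023; evidence = 0.10023+0.225·0.87 = 0.29598; posterior = 0.339.

Reviewer A: 0.105; Reviewer B: 0.339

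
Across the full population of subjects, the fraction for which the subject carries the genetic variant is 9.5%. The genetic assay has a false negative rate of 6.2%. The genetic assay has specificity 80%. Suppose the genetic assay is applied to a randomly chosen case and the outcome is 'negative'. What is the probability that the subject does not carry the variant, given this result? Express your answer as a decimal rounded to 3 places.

Let H be the event that the subject carries the genetic variant. P(H) = 0.095, so P(¬H) = 0.905. With E the 'negative' result, P(E|H) = 0.062 and P(E|¬H) = 0.8.
P(E) = 0.062·0.095 + 0.8·0.905 = 0.0058900 + 0.72400 = 0.72989.
By Bayes' theorem, P(H|E) = 0.0058900 / 0.72989 = 0.008. Hence P(¬H|E) = 1 − 0.008 = 0.992.

P(¬H | E) ≈ 0.992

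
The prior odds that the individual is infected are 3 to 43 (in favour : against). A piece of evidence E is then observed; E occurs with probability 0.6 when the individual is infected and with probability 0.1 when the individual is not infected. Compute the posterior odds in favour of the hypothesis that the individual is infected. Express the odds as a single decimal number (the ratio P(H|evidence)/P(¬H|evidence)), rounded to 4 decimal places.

Prior odds = 3/43 = 0.069767. In log-odds, ln(0.069767) = -2.6626.
Add log likelihood ratio: ln(6.0000) = 1.7918.
Posterior log-odds = -0.87083, so posterior odds = exp(-0.87083) = 0.41860.

Posterior odds ≈ 0.4186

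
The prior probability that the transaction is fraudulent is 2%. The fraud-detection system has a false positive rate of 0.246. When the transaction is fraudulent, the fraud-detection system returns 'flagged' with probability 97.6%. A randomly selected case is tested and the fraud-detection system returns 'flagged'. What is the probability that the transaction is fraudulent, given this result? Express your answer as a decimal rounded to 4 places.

P(H | E) ≈ 0.0749

Write H for 'the transaction is fraudulent'. Prior odds H:¬H = 0.02/0.98 = 0.020408. For the 'flagged' outcome, the likelihood ratio is 0.976/0.246 = 3.9675.
Posterior odds = 0.020408 × 3.9675 = 0.080969, so P(H|E) = 0.080969/(1+0.080969) = 0.0749.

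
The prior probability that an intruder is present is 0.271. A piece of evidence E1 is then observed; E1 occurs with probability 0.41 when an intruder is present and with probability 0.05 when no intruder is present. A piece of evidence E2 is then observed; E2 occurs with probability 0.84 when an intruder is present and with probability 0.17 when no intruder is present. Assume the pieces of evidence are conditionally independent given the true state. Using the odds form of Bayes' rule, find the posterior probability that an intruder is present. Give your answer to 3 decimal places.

Prior odds = 0.271/(1−0.271) = 0.37174.
Likelihood ratio for E1 = 0.41/0.05 = 8.2000.
Likelihood ratio for E2 = 0.84/0.17 = 4.9412.
Posterior odds = prior odds × LR₁ × LR₂ = 15.062.
Posterior probability = odds/(1+odds) = 15.062/16.062 = 0.938.

Posterior probability ≈ 0.938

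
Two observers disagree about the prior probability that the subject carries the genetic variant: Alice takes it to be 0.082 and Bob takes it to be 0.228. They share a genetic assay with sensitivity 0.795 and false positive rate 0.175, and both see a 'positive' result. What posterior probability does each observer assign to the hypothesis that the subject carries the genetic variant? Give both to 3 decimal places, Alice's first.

Alice: 0.289; Bob: 0.573

The likelihood ratio for a 'positive' result is 0.795/0.175 = 4.5429.
Alice: prior odds 0.082/0.918 = 0.089325; posterior odds 0.40579; posterior probability 0.289.
Bob: prior odds 0.228/0.772 = 0.29534; posterior odds 1.3417; posterior probability 0.573.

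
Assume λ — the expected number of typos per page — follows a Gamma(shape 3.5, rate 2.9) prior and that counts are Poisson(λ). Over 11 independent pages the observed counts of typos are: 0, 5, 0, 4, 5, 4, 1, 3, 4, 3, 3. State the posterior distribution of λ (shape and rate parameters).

The Poisson likelihood adds the total count to the shape and the number of exposure periods to the rate. Here ∑xᵢ = 32 and n = 11, so shape 3.5→35.5 and rate 2.9→13.9.

Posterior: Gamma(shape=35.5, rate=13.9)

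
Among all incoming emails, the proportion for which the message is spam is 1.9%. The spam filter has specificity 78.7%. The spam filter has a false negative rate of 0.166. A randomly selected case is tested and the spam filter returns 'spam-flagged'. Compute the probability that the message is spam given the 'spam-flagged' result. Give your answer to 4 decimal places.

P(H | E) ≈ 0.0705

Let H be the event that the message is spam. P(H) = 0.019, so P(¬H) = 0.981. With E the 'spam-flagged' result, P(E|H) = 0.834 and P(E|¬H) = 0.213.
P(E) = 0.834·0.019 + 0.213·0.981 = 0.015846 + 0.20895 = 0.22480.
By Bayes' theorem, P(H|E) = 0.015846 / 0.22480 = 0.0705.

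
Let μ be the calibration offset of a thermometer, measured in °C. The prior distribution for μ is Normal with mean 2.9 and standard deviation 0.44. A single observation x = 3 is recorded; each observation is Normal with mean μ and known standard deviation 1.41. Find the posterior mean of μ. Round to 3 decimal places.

Prior precision 1/τ₀² = 1/0.44² = 5.16529; data precision n/σ² = 1/1.41² = 0.502993.
Posterior precision = 5.16529 + 0.502993 = 5.66828.
Posterior mean = (5.16529·2.9 + 0.502993·3) / 5.66828 = 2.909.

Posterior mean ≈ 2.909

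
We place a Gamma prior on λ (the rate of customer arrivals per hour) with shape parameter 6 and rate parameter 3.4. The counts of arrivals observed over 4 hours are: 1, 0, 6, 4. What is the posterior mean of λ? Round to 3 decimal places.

The Poisson likelihood adds the total count to the shape and the number of exposure periods to the rate. Here ∑xᵢ = 11 and n = 4, so shape 6→17 and rate 3.4→7.4.
E[λ | data] = 17/7.4 = 2.297.

Posterior mean ≈ 2.297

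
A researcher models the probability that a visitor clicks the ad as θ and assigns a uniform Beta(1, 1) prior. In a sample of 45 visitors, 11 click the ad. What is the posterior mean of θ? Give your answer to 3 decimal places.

Posterior mean ≈ 0.255

The binomial likelihood is conjugate to the Beta prior: with 11 successes and 34 failures, the posterior is Beta(1+11, 1+34) = Beta(12, 35).
E[θ | data] = 12/(12+35) = 0.255.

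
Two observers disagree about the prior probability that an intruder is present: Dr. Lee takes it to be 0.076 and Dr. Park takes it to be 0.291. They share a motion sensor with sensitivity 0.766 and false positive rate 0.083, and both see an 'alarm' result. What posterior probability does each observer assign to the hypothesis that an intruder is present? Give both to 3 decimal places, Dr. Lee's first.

P('+'|H) = 0.766, P('+'|¬H) = 0.083.
Dr. Lee: numerator 0.766·0.076 = 0.058216; evidence = 0.058216+0.083·0.924 = 0.13491; posterior = 0.432.
Dr. Park: numerator 0.766·0.291 = 0.22291; evidence = 0.22291+0.083·0.709 = 0.28175; posterior = 0.791.

Dr. Lee: 0.432; Dr. Park: 0.791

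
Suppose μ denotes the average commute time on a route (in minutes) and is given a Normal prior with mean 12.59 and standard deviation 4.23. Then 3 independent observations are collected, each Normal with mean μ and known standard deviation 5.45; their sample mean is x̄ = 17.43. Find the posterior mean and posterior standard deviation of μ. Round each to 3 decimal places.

Prior precision 1/τ₀² = 1/4.23² = 0.0558881; data precision n/σ² = 3/5.45² = 0.101002.
Posterior precision = 0.0558881 + 0.101002 = 0.156890, giving posterior SD = 1/√0.156890 = 2.525.
Posterior mean = (0.0558881·12.59 + 0.101002·17.43) / 0.156890 = 15.706.

Posterior mean ≈ 15.706; posterior SD ≈ 2.525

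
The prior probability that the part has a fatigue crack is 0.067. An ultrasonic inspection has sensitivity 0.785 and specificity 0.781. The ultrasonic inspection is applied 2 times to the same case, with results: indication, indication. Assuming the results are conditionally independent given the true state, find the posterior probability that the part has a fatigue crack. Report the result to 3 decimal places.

Posterior P(H) ≈ 0.480

Let H be the event that the part has a fatigue crack; start with P(H) = 0.067. P('indication'|H) = 0.785, P('indication'|¬H) = 0.219.
Update on result 1 ('indication'): P(H) ← 0.785·0.0670 / (0.785·0.0670 + 0.219·0.9330) = 0.052595/0.25692 = 0.2047.
Update on result 2 ('indication'): P(H) ← 0.785·0.2047 / (0.785·0.2047 + 0.219·0.7953) = 0.16070/0.33487 = 0.4799.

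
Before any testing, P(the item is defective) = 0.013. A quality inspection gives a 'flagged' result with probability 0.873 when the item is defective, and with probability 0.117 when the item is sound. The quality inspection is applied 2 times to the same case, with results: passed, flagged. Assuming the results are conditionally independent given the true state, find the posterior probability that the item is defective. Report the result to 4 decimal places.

Let H be the event that the item is defective; start with P(H) = 0.013. P('flagged'|H) = 0.873, P('flagged'|¬H) = 0.117.
Update on result 1 ('passed'): P(H) ← 0.127·0.0130 / (0.127·0.0130 + 0.883·0.9870) = 0.0016510/0.87317 = 0.0019.
Update on result 2 ('flagged'): P(H) ← 0.873·0.0019 / (0.873·0.0019 + 0.117·0.9981) = 0.0016507/0.11843 = 0.0139.

Posterior P(H) ≈ 0.0139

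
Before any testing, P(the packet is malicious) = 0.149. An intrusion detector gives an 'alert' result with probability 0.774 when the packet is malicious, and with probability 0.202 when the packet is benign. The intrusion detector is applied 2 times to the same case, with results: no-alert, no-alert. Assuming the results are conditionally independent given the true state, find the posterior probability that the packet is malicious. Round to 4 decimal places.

Let H be the event that the packet is malicious; start with P(H) = 0.149. P('alert'|H) = 0.774, P('alert'|¬H) = 0.202.
Update on result 1 ('no-alert'): P(H) ← 0.226·0.1490 / (0.226·0.1490 + 0.798·0.8510) = 0.033674/0.71277 = 0.0472.
Update on result 2 ('no-alert'): P(H) ← 0.226·0.0472 / (0.226·0.0472 + 0.798·0.9528) = 0.010677/0.77098 = 0.0138.

Posterior P(H) ≈ 0.0138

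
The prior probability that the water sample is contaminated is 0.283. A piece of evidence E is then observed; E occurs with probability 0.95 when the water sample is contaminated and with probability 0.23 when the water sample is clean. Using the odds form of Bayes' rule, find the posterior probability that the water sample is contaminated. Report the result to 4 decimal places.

Posterior probability ≈ 0.6198

Prior odds = 0.283/(1−0.283) = 0.39470. In log-odds, ln(0.39470) = -0.92963.
Add log likelihood ratio: ln(4.1304) = 1.4184.
Posterior log-odds = 0.48875, so posterior odds = exp(0.48875) = 1.6303. Converting, P(H|E) = 1.6303/2.6303 = 0.6198.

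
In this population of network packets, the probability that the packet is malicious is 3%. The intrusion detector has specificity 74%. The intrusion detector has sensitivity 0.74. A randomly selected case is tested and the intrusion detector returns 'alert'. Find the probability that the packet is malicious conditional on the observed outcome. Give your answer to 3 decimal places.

Let H be the event that the packet is malicious. P(H) = 0.03, so P(¬H) = 0.97. With E the 'alert' result, P(E|H) = 0.74 and P(E|¬H) = 0.26.
P(E) = 0.74·0.03 + 0.26·0.97 = 0.022200 + 0.25220 = 0.27440.
By Bayes' theorem, P(H|E) = 0.022200 / 0.27440 = 0.081.

P(H | E) ≈ 0.081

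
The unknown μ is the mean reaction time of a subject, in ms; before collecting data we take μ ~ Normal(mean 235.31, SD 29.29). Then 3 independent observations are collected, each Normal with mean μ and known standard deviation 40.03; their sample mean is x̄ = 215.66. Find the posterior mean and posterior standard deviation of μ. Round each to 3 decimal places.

Posterior mean ≈ 223.200; posterior SD ≈ 18.143

With known σ, the Normal prior is conjugate. Weight on the data is w = (n/σ²)/(n/σ² + 1/τ₀²) = 0.00187219/(0.00187219+0.00116563) = 0.61629.
Posterior mean = w·x̄ + (1−w)·μ₀ = 0.61629·215.66 + 0.38371·235.31 = 223.200. Posterior variance = 1/(0.00187219+0.00116563) = 329.183, so SD = 18.143.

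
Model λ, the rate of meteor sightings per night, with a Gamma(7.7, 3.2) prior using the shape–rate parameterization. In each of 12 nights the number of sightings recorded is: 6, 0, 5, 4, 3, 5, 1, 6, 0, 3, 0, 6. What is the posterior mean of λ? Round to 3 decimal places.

Posterior mean ≈ 3.072

The Poisson likelihood adds the total count to the shape and the number of exposure periods to the rate. Here ∑xᵢ = 39 and n = 12, so shape 7.7→46.7 and rate 3.2→15.2.
E[λ | data] = 46.7/15.2 = 3.072.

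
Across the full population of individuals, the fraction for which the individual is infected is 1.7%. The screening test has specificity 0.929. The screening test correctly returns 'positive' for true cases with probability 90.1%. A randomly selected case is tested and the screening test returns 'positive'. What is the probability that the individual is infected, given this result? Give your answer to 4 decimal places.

P(H | E) ≈ 0.1800

Write H for 'the individual is infected'. Prior odds H:¬H = 0.017/0.983 = 0.017294. For the 'positive' outcome, the likelihood ratio is 0.901/0.071 = 12.690.
Posterior odds = 0.017294 × 12.690 = 0.21946, so P(H|E) = 0.21946/(1+0.21946) = 0.1800.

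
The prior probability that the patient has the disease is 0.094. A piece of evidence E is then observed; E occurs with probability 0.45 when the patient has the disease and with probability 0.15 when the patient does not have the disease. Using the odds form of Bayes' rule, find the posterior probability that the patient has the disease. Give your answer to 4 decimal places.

Posterior probability ≈ 0.2374

Prior odds = 0.094/(1−0.094) = 0.10375.
Likelihood ratio for E = 0.45/0.15 = 3.0000.
Posterior odds = prior odds × LR = 0.31126.
Posterior probability = odds/(1+odds) = 0.31126/1.3113 = 0.2374.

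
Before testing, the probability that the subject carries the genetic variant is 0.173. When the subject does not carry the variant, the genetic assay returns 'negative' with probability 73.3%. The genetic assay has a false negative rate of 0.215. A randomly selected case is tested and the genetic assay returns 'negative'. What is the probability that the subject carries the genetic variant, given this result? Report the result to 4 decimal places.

P(H | E) ≈ 0.0578

Write H for 'the subject carries the genetic variant'. Prior odds H:¬H = 0.173/0.827 = 0.20919. For the 'negative' outcome, the likelihood ratio is 0.215/0.733 = 0.29332.
Posterior odds = 0.20919 × 0.29332 = 0.061359, so P(H|E) = 0.061359/(1+0.061359) = 0.0578.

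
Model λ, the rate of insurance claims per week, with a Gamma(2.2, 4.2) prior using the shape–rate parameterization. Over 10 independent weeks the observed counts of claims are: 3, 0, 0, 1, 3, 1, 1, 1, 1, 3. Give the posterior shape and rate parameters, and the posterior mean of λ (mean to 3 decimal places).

The Poisson likelihood adds the total count to the shape and the number of exposure periods to the rate. Here ∑xᵢ = 14 and n = 10, so shape 2.2→16.2 and rate 4.2→14.2.
E[λ | data] = 16.2/14.2 = 1.141.

Posterior: Gamma(shape=16.2, rate=14.2); mean ≈ 1.141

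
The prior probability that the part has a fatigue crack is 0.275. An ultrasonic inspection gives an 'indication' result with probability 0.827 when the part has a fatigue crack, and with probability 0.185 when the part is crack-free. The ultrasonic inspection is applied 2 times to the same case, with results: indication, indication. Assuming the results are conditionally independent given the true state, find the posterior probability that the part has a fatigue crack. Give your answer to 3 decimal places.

Posterior P(H) ≈ 0.883

With H the event that the part has a fatigue crack, the joint likelihood of the observed sequence is P(data|H) = 0.827·0.827 = 0.68393 and P(data|¬H) = 0.185·0.185 = 0.034225.
Bayes: P(H|data) = 0.275·0.68393 / (0.275·0.68393 + 0.725·0.034225) = 0.18808/0.21289 = 0.8834.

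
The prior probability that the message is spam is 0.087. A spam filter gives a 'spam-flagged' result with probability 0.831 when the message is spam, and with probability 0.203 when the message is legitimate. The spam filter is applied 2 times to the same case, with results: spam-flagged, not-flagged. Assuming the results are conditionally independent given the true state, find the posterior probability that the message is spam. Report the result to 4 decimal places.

Let H be the event that the message is spam; start with P(H) = 0.087. P('spam-flagged'|H) = 0.831, P('spam-flagged'|¬H) = 0.203.
Update on result 1 ('spam-flagged'): P(H) ← 0.831·0.0870 / (0.831·0.0870 + 0.203·0.9130) = 0.072297/0.25764 = 0.2806.
Update on result 2 ('not-flagged'): P(H) ← 0.169·0.2806 / (0.169·0.2806 + 0.797·0.7194) = 0.047424/0.62077 = 0.0764.

Posterior P(H) ≈ 0.0764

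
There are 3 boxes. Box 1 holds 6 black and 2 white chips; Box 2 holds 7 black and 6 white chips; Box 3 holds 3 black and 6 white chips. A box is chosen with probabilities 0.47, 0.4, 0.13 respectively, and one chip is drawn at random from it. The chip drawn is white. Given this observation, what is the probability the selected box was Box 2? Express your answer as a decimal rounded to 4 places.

Posterior probability ≈ 0.4749

P(white|Box 1) = 0.25; P(white|Box 2) = 0.4615; P(white|Box 3) = 0.6667.
Prior × likelihood for each source: 0.47·0.25=0.1175, 0.4·0.4615=0.1846, 0.13·0.6667=0.08667. Summing gives P(white) = 0.38878.
P(Box 2 | white) = 0.1846 / 0.38878 = 0.4749.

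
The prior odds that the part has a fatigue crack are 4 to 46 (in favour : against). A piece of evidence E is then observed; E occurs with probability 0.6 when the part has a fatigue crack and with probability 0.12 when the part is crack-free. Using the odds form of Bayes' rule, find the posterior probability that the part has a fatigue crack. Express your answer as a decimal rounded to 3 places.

Prior odds = 4/46 = 0.086957. In log-odds, ln(0.086957) = -2.4423.
Add log likelihood ratio: ln(5.0000) = 1.6094.
Posterior log-odds = -0.83291, so posterior odds = exp(-0.83291) = 0.43478. Converting, P(H|E) = 0.43478/1.4348 = 0.303.

Posterior probability ≈ 0.303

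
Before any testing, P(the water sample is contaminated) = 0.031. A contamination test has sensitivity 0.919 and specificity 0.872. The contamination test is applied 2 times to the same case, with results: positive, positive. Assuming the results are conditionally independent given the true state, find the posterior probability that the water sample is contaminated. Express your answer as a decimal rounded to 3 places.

Posterior P(H) ≈ 0.623

Let H be the event that the water sample is contaminated; start with P(H) = 0.031. P('positive'|H) = 0.919, P('positive'|¬H) = 0.128.
Update on result 1 ('positive'): P(H) ← 0.919·0.0310 / (0.919·0.0310 + 0.128·0.9690) = 0.028489/0.15252 = 0.1868.
Update on result 2 ('positive'): P(H) ← 0.919·0.1868 / (0.919·0.1868 + 0.128·0.8132) = 0.17166/0.27575 = 0.6225.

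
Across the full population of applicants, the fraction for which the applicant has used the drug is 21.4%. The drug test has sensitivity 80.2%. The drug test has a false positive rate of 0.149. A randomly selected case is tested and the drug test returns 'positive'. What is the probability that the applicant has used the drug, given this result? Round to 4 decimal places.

P(H | E) ≈ 0.5944

Let H be the event that the applicant has used the drug. P(H) = 0.214, so P(¬H) = 0.786. With E the 'positive' result, P(E|H) = 0.802 and P(E|¬H) = 0.149.
P(E) = 0.802·0.214 + 0.149·0.786 = 0.17163 + 0.11711 = 0.28874.
By Bayes' theorem, P(H|E) = 0.17163 / 0.28874 = 0.5944.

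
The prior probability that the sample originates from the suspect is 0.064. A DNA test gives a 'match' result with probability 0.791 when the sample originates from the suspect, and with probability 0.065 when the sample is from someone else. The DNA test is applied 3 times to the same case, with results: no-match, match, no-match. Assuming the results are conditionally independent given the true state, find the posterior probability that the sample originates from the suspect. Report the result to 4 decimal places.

With H the event that the sample originates from the suspect, the joint likelihood of the observed sequence is P(data|H) = 0.209·0.791·0.209 = 0.034552 and P(data|¬H) = 0.935·0.065·0.935 = 0.056825.
Bayes: P(H|data) = 0.064·0.034552 / (0.064·0.034552 + 0.936·0.056825) = 0.0022113/0.055399 = 0.0399.

Posterior P(H) ≈ 0.0399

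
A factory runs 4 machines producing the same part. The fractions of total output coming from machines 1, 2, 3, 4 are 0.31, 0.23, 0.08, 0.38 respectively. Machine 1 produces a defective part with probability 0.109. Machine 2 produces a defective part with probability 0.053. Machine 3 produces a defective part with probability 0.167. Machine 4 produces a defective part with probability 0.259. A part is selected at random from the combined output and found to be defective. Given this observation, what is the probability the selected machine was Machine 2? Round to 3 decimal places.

Posterior probability ≈ 0.077

P(defective|M1) = 0.109; P(defective|M2) = 0.053; P(defective|M3) = 0.167; P(defective|M4) = 0.259.
Prior × likelihood for each source: 0.31·0.109=0.03379, 0.23·0.053=0.01219, 0.08·0.167=0.01336, 0.38·0.259=0.09842. Summing gives P(defective) = 0.15776.
P(Machine 2 | defective) = 0.01219 / 0.15776 = 0.077.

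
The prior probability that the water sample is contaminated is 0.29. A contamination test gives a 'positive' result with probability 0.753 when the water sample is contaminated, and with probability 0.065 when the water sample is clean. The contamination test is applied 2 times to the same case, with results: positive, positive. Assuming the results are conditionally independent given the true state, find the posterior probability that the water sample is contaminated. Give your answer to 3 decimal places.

Posterior P(H) ≈ 0.982

Let H be the event that the water sample is contaminated; start with P(H) = 0.29. P('positive'|H) = 0.753, P('positive'|¬H) = 0.065.
Update on result 1 ('positive'): P(H) ← 0.753·0.2900 / (0.753·0.2900 + 0.065·0.7100) = 0.21837/0.26452 = 0.8255.
Update on result 2 ('positive'): P(H) ← 0.753·0.8255 / (0.753·0.8255 + 0.065·0.1745) = 0.62163/0.63297 = 0.9821.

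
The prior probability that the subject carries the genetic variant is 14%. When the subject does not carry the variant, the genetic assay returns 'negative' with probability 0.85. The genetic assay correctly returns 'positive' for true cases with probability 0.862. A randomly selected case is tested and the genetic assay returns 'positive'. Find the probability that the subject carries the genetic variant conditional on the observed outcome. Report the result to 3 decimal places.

P(H | E) ≈ 0.483

Let H be the event that the subject carries the genetic variant. P(H) = 0.14, so P(¬H) = 0.86. With E the 'positive' result, P(E|H) = 0.862 and P(E|¬H) = 0.15.
P(E) = 0.862·0.14 + 0.15·0.86 = 0.12068 + 0.12900 = 0.24968.
By Bayes' theorem, P(H|E) = 0.12068 / 0.24968 = 0.483.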